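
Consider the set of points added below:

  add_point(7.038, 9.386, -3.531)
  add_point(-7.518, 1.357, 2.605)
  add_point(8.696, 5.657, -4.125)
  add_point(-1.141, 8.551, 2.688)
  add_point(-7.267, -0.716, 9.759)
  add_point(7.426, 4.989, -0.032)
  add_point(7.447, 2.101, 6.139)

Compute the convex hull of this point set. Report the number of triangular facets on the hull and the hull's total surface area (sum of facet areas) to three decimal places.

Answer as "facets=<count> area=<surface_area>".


Extreme-point indices: [0, 1, 2, 3, 4, 6] — 6 of 7 on the boundary.

Area of each hull facet:
  f1: (p0, p2, p1) → 36.5222
  f2: (p3, p0, p1) → 40.3075
  f3: (p3, p4, p1) → 35.2548
  f4: (p6, p2, p1) → 83.8312
  f5: (p6, p4, p1) → 55.6925
  f6: (p6, p0, p2) → 22.4018
  f7: (p6, p3, p0) → 53.9477
  f8: (p6, p3, p4) → 72.5812
Σ area = 400.539

Euler: V−E+F = 6−12+8 = 2.

facets=8 area=400.539


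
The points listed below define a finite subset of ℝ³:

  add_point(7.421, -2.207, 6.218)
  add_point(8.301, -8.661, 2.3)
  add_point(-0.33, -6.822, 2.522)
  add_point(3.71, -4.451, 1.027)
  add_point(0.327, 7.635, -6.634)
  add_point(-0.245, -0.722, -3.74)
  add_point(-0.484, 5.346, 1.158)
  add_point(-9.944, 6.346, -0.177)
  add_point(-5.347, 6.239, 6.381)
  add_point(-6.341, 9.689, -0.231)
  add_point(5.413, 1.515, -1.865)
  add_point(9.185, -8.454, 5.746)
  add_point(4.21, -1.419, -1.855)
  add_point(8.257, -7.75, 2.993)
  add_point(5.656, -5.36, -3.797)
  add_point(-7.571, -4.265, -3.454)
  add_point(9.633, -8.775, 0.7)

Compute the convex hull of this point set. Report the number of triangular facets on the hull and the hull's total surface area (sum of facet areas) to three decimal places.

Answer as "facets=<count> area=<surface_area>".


Points on the hull: [0, 1, 2, 4, 6, 7, 8, 9, 10, 11, 14, 15, 16] (13 of 17).

Facet areas (half cross-product norm):
  f1: (p15, p4, p7) → 67.4187
  f2: (p15, p8, p7) → 45.2325
  f3: (p9, p4, p7) → 21.5655
  f4: (p9, p8, p7) → 18.0184
  f5: (p14, p15, p16) → 36.7603
  f6: (p14, p15, p4) → 85.4083
  f7: (p10, p0, p16) → 39.6364
  f8: (p10, p0, p4) → 22.6081
  f9: (p10, p14, p16) → 23.3841
  f10: (p10, p14, p4) → 28.4237
  f11: (p2, p15, p8) → 66.6476
  f12: (p2, p15, p16) → 37.6997
  f13: (p6, p9, p4) → 29.2130
  f14: (p6, p0, p4) → 42.2420
  f15: (p6, p9, p8) → 23.5560
  f16: (p6, p0, p8) → 42.2955
  f17: (p11, p0, p8) → 32.5920
  f18: (p11, p2, p8) → 68.2225
  f19: (p11, p0, p16) → 16.3143
  f20: (p1, p2, p16) → 6.9513
  f21: (p1, p11, p16) → 3.0083
  f22: (p1, p11, p2) → 15.3911
Σ area = 772.589

Check V−E+F: 13 − 33 + 22 = 2.

facets=22 area=772.589


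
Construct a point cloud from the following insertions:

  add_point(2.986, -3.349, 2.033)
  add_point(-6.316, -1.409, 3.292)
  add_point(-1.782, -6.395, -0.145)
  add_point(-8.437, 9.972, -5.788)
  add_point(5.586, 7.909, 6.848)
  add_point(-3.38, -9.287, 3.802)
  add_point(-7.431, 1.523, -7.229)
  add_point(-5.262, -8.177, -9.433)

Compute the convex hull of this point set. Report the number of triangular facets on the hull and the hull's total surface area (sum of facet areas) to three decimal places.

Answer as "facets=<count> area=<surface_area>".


facets=10 area=681.649

7 of the 8 inputs are extreme points: [0, 1, 3, 4, 5, 6, 7].

Facet areas (half cross-product norm):
  f1: (p7, p4, p3) → 177.4137
  f2: (p0, p5, p4) → 41.1016
  f3: (p0, p7, p4) → 66.6112
  f4: (p0, p7, p5) → 58.8963
  f5: (p1, p4, p3) → 111.6285
  f6: (p1, p5, p4) → 62.7757
  f7: (p1, p7, p5) → 55.5059
  f8: (p6, p7, p3) → 4.8938
  f9: (p6, p1, p3) → 47.0671
  f10: (p6, p1, p7) → 55.7550
Σ area = 681.649

Euler: V−E+F = 7−15+10 = 2.


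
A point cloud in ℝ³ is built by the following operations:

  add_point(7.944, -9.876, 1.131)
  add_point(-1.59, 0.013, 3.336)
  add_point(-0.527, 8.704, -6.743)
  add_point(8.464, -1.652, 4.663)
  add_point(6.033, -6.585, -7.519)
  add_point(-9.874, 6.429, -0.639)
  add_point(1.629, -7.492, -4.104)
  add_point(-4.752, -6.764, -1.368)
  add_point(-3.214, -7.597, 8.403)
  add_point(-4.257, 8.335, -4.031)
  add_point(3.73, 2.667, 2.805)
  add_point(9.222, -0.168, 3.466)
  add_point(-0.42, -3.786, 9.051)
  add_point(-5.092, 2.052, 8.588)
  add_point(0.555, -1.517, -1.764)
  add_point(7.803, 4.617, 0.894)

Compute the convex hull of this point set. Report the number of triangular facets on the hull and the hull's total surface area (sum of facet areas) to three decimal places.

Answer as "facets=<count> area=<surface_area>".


Points on the hull: [0, 2, 3, 4, 5, 6, 7, 8, 9, 11, 12, 13, 15] (13 of 16).

Triangle areas on the boundary:
  f1: (p4, p15, p2) → 83.2061
  f2: (p4, p0, p11) → 47.3358
  f3: (p4, p15, p11) → 36.8054
  f4: (p3, p0, p11) → 8.1899
  f5: (p9, p2, p5) → 3.4415
  f6: (p9, p15, p2) → 27.4442
  f7: (p6, p4, p0) → 23.8004
  f8: (p12, p8, p0) → 30.9741
  f9: (p12, p3, p0) → 45.3134
  f10: (p7, p8, p0) → 61.8185
  f11: (p7, p6, p0) → 26.4015
  f12: (p7, p8, p5) → 70.0881
  f13: (p7, p6, p4) → 7.0793
  f14: (p7, p2, p5) → 79.9516
  f15: (p7, p4, p2) → 96.7870
  f16: (p13, p8, p5) → 49.6013
  f17: (p13, p12, p8) → 17.3040
  f18: (p13, p9, p5) → 37.9928
  f19: (p13, p9, p15) → 87.9001
  f20: (p13, p15, p11) → 42.2083
  f21: (p13, p3, p11) → 14.1984
  f22: (p13, p12, p3) → 35.4824
Σ area = 933.324

Euler characteristic 13−33+22 = 2 ✓

facets=22 area=933.324


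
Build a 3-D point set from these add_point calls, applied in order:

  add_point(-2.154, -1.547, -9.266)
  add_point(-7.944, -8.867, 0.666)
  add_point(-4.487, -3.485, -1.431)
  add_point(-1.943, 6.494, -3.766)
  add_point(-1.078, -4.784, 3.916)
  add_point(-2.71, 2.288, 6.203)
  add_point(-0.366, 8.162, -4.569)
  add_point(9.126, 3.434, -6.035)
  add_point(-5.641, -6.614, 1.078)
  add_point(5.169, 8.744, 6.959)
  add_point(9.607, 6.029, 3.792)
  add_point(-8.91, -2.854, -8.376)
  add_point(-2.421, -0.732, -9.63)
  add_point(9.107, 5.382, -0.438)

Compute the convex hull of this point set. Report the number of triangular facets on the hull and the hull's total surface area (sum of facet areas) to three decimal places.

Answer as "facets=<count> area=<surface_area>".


facets=20 area=774.656

Hull vertices (12/14): indices [0, 1, 3, 4, 5, 6, 7, 9, 10, 11, 12, 13].

Facet areas (half cross-product norm):
  f1: (p5, p1, p11) → 73.3914
  f2: (p5, p6, p9) → 59.0577
  f3: (p0, p1, p11) → 37.5292
  f4: (p0, p7, p1) → 79.5720
  f5: (p4, p7, p10) → 75.6717
  f6: (p4, p7, p1) → 61.3431
  f7: (p4, p5, p1) → 30.3180
  f8: (p4, p9, p10) → 45.3671
  f9: (p4, p5, p9) → 34.8185
  f10: (p13, p7, p10) → 2.7656
  f11: (p13, p7, p6) → 30.4769
  f12: (p13, p9, p10) → 11.4159
  f13: (p13, p6, p9) → 47.6401
  f14: (p3, p6, p11) → 10.0766
  f15: (p3, p5, p11) → 67.9920
  f16: (p3, p5, p6) → 10.3973
  f17: (p12, p6, p11) → 33.8385
  f18: (p12, p0, p11) → 3.2256
  f19: (p12, p7, p6) → 53.8210
  f20: (p12, p0, p7) → 5.9377
Σ area = 774.656

Euler: V−E+F = 12−30+20 = 2.


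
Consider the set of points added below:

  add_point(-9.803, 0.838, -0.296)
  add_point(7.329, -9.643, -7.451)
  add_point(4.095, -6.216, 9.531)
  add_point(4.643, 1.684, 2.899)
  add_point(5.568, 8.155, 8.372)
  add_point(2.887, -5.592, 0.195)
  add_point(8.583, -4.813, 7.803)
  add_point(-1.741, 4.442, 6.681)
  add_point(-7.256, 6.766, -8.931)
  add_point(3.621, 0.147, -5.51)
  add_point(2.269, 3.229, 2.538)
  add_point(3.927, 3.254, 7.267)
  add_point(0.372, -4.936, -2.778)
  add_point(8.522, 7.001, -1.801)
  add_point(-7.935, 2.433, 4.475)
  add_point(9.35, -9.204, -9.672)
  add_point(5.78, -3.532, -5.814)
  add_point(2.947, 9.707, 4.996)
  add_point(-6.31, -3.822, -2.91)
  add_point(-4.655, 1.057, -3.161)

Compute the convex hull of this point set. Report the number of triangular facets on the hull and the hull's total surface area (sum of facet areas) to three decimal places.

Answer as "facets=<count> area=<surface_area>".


Hull vertices (12/20): indices [0, 1, 2, 4, 6, 7, 8, 13, 14, 15, 17, 18].

Facet areas (half cross-product norm):
  f1: (p18, p2, p0) → 51.7881
  f2: (p18, p8, p0) → 34.3511
  f3: (p18, p8, p15) → 108.1477
  f4: (p14, p2, p0) → 38.6710
  f5: (p14, p8, p0) → 25.5816
  f6: (p14, p8, p17) → 90.9973
  f7: (p13, p8, p15) → 154.3721
  f8: (p13, p8, p17) → 77.2278
  f9: (p13, p6, p15) → 124.4596
  f10: (p1, p18, p15) → 15.6814
  f11: (p1, p18, p2) → 117.0214
  f12: (p1, p6, p15) → 19.4827
  f13: (p1, p6, p2) → 39.5910
  f14: (p4, p14, p17) → 28.2280
  f15: (p4, p6, p2) → 33.3286
  f16: (p4, p13, p17) → 20.8093
  f17: (p4, p13, p6) → 69.4342
  f18: (p7, p14, p2) → 41.5968
  f19: (p7, p4, p2) → 52.0871
  f20: (p7, p4, p14) → 5.5684
Σ area = 1148.425

Euler characteristic 12−30+20 = 2 ✓

facets=20 area=1148.425


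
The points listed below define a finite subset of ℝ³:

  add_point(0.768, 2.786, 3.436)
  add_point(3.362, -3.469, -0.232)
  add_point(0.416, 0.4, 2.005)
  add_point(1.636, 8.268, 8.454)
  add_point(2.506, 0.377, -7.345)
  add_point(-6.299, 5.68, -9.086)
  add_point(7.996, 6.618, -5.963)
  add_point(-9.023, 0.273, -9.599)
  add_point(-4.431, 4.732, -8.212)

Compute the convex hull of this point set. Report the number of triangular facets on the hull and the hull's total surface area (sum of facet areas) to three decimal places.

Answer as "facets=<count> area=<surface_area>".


Extreme-point indices: [1, 2, 3, 4, 5, 6, 7] — 7 of 9 on the boundary.

Facet areas (half cross-product norm):
  f1: (p3, p1, p6) → 86.6960
  f2: (p5, p3, p7) → 54.6359
  f3: (p5, p3, p6) → 114.0157
  f4: (p4, p1, p7) → 46.0291
  f5: (p4, p1, p6) → 33.9291
  f6: (p4, p5, p7) → 31.6148
  f7: (p4, p5, p6) → 43.0257
  f8: (p2, p1, p7) → 40.0296
  f9: (p2, p3, p7) → 62.9715
  f10: (p2, p3, p1) → 18.0589
Σ area = 531.006

Check V−E+F: 7 − 15 + 10 = 2.

facets=10 area=531.006


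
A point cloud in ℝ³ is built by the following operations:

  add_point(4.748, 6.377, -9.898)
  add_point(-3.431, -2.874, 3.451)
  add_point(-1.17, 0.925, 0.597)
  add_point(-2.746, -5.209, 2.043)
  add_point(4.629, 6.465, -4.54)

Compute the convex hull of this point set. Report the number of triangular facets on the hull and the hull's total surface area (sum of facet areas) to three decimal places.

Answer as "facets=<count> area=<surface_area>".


5 of the 5 inputs are extreme points: [0, 1, 2, 3, 4].

Per-facet area ½‖(b−a)×(c−a)‖:
  f1: (p3, p0, p1) → 25.5235
  f2: (p4, p3, p1) → 20.5073
  f3: (p4, p3, p0) → 37.0457
  f4: (p2, p0, p1) → 13.6098
  f5: (p2, p4, p1) → 5.6661
  f6: (p2, p4, p0) → 21.4319
Σ area = 123.784

Euler: V−E+F = 5−9+6 = 2.

facets=6 area=123.784


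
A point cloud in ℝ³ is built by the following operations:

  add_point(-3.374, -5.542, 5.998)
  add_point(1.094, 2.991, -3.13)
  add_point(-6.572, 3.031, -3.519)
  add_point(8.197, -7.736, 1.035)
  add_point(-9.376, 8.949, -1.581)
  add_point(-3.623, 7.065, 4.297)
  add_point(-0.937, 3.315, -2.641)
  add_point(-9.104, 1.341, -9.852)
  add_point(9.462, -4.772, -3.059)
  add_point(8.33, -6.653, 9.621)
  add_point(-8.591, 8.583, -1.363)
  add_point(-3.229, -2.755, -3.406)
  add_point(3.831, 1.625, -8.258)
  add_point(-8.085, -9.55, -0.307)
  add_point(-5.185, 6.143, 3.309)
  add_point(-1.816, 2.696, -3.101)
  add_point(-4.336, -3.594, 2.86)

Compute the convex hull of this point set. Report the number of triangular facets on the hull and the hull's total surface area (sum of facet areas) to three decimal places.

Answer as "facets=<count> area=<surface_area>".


Points on the hull: [0, 3, 4, 5, 7, 8, 9, 12, 13, 14] (10 of 17).

Area of each hull facet:
  f1: (p7, p13, p4) → 81.5706
  f2: (p7, p13, p8) → 130.0468
  f3: (p5, p9, p8) → 115.2744
  f4: (p3, p13, p8) → 41.5795
  f5: (p3, p9, p8) → 16.0002
  f6: (p3, p9, p13) → 70.7024
  f7: (p12, p7, p4) → 73.0310
  f8: (p12, p7, p8) → 51.5898
  f9: (p12, p5, p4) → 64.9201
  f10: (p12, p5, p8) → 77.5620
  f11: (p14, p5, p4) → 5.7719
  f12: (p0, p5, p9) → 77.4089
  f13: (p0, p14, p5) → 12.2409
  f14: (p0, p9, p13) → 40.0004
  f15: (p0, p13, p4) → 76.4025
  f16: (p0, p14, p4) → 33.1352
Σ area = 967.236

Check V−E+F: 10 − 24 + 16 = 2.

facets=16 area=967.236


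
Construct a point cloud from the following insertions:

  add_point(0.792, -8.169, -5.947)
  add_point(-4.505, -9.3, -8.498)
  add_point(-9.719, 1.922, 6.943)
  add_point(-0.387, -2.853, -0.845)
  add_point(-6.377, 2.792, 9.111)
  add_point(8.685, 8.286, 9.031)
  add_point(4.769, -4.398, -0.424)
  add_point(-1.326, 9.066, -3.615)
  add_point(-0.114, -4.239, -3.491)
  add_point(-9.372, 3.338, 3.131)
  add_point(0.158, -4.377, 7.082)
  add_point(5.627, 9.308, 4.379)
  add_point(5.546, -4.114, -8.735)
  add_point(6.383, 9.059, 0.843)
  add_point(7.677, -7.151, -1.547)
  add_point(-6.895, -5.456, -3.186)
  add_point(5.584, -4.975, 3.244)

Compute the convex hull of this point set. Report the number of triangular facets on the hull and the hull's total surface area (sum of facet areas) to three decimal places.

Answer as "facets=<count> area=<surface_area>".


14 of the 17 inputs are extreme points: [0, 1, 2, 4, 5, 7, 9, 10, 11, 12, 13, 14, 15, 16].

Area of each hull facet:
  f1: (p7, p12, p1) → 88.9171
  f2: (p4, p10, p2) → 19.4129
  f3: (p4, p10, p5) → 73.7257
  f4: (p4, p11, p5) → 40.7106
  f5: (p4, p7, p11) → 72.8646
  f6: (p14, p12, p5) → 74.1631
  f7: (p14, p10, p1) → 82.5607
  f8: (p9, p7, p1) → 104.3299
  f9: (p9, p4, p2) → 7.7854
  f10: (p9, p4, p7) → 38.9436
  f11: (p13, p7, p11) → 15.3550
  f12: (p13, p7, p12) → 68.3466
  f13: (p13, p11, p5) → 7.5519
  f14: (p13, p12, p5) → 60.1581
  f15: (p16, p10, p5) → 48.9205
  f16: (p16, p14, p5) → 33.5886
  f17: (p16, p14, p10) → 10.7725
  f18: (p0, p12, p1) → 17.0649
  f19: (p0, p14, p1) → 3.3309
  f20: (p0, p14, p12) → 25.3445
  f21: (p15, p9, p2) → 21.7892
  f22: (p15, p9, p1) → 12.6400
  f23: (p15, p10, p2) → 65.8112
  f24: (p15, p10, p1) → 38.2902
Σ area = 1032.378

Euler characteristic 14−36+24 = 2 ✓

facets=24 area=1032.378


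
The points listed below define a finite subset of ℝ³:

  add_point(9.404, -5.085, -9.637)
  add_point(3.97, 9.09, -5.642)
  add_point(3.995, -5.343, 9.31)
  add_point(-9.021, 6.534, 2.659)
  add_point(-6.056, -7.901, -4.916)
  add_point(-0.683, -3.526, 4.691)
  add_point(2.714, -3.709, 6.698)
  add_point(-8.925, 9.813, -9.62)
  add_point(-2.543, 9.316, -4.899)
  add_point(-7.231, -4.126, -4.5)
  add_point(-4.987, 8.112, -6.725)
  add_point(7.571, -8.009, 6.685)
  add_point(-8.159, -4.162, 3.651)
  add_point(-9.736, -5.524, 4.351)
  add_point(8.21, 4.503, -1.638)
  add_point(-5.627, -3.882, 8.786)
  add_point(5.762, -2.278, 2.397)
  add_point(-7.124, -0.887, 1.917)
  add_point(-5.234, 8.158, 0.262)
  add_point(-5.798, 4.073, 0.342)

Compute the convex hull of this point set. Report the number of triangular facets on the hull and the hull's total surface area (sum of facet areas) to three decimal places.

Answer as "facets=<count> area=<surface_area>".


Points on the hull: [0, 1, 2, 3, 4, 7, 8, 9, 11, 13, 14, 15, 18] (13 of 20).

Triangle areas on the boundary:
  f1: (p1, p7, p0) → 101.0595
  f2: (p4, p7, p0) → 151.5623
  f3: (p3, p7, p13) → 71.3887
  f4: (p14, p1, p0) → 45.7495
  f5: (p9, p7, p13) → 62.5906
  f6: (p9, p4, p13) → 18.4821
  f7: (p9, p4, p7) → 13.9300
  f8: (p11, p4, p0) → 124.5189
  f9: (p11, p14, p0) → 90.5890
  f10: (p11, p14, p2) → 38.6482
  f11: (p11, p4, p13) → 87.1667
  f12: (p15, p3, p13) → 37.4401
  f13: (p15, p3, p2) → 55.5799
  f14: (p15, p11, p13) → 39.4465
  f15: (p15, p11, p2) → 17.1813
  f16: (p18, p3, p7) → 24.6843
  f17: (p18, p14, p1) → 40.3323
  f18: (p18, p3, p2) → 44.3367
  f19: (p18, p14, p2) → 105.6598
  f20: (p8, p1, p7) → 17.7820
  f21: (p8, p18, p7) → 23.2796
  f22: (p8, p18, p1) → 16.3554
Σ area = 1227.763

Euler: V−E+F = 13−33+22 = 2.

facets=22 area=1227.763


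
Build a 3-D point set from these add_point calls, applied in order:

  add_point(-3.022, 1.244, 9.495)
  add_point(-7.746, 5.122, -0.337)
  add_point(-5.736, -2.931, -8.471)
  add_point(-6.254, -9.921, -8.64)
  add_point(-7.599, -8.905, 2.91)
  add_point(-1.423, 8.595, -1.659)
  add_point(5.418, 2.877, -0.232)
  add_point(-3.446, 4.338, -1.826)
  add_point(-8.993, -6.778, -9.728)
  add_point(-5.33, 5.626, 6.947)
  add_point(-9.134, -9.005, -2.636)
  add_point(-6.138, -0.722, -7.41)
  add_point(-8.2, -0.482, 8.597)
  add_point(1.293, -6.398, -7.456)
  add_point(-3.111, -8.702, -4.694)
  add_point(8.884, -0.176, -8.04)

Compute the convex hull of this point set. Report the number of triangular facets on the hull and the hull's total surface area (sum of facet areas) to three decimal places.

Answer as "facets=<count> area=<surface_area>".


facets=26 area=893.887

Hull vertices (15/16): indices [0, 1, 2, 3, 4, 5, 6, 8, 9, 10, 11, 12, 13, 14, 15].

Facet areas (half cross-product norm):
  f1: (p4, p0, p15) → 132.1139
  f2: (p12, p8, p10) → 42.9294
  f3: (p12, p4, p10) → 24.7165
  f4: (p12, p4, p0) → 26.9168
  f5: (p6, p5, p15) → 38.1063
  f6: (p6, p0, p15) → 30.9247
  f7: (p3, p8, p10) → 14.3250
  f8: (p3, p8, p15) → 38.3792
  f9: (p3, p4, p10) → 12.8199
  f10: (p11, p5, p15) → 82.0694
  f11: (p9, p12, p0) → 15.0382
  f12: (p9, p6, p5) → 44.7082
  f13: (p9, p6, p0) → 35.6098
  f14: (p13, p4, p15) → 51.7013
  f15: (p13, p3, p15) → 13.0083
  f16: (p2, p8, p15) → 25.1288
  f17: (p2, p11, p15) → 18.4775
  f18: (p2, p11, p8) → 4.8425
  f19: (p1, p11, p8) → 23.0658
  f20: (p1, p12, p8) → 79.8472
  f21: (p1, p9, p12) → 26.6967
  f22: (p1, p11, p5) → 34.1558
  f23: (p1, p9, p5) → 27.9590
  f24: (p14, p3, p4) → 21.5411
  f25: (p14, p13, p4) → 14.3328
  f26: (p14, p13, p3) → 14.4724
Σ area = 893.887

Check V−E+F: 15 − 39 + 26 = 2.


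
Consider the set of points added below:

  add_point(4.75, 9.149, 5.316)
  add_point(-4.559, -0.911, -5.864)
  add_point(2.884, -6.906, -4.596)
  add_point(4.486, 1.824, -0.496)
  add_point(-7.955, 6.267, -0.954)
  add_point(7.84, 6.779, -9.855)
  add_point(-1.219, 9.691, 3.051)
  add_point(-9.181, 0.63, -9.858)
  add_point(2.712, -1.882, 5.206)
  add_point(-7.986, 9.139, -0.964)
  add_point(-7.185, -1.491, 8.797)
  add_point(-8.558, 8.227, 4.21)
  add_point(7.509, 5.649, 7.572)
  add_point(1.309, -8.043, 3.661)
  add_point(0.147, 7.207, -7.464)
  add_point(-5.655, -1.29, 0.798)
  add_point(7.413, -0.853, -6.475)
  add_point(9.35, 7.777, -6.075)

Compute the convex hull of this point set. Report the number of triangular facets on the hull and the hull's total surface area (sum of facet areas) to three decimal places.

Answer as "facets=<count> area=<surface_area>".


facets=22 area=1118.910

Extreme-point indices: [0, 2, 5, 6, 7, 9, 10, 11, 12, 13, 14, 16, 17] — 13 of 18 on the boundary.

Triangle areas on the boundary:
  f1: (p10, p13, p7) → 107.4798
  f2: (p2, p13, p7) → 62.1733
  f3: (p9, p6, p17) → 52.9517
  f4: (p12, p10, p13) → 87.8289
  f5: (p5, p2, p7) → 111.8625
  f6: (p5, p9, p17) → 37.8813
  f7: (p11, p9, p6) → 19.1620
  f8: (p11, p12, p10) → 84.4004
  f9: (p11, p10, p7) → 86.5672
  f10: (p11, p9, p7) → 26.7373
  f11: (p0, p6, p17) → 39.5822
  f12: (p0, p12, p17) → 30.5991
  f13: (p0, p11, p6) → 13.4453
  f14: (p0, p11, p12) → 28.1772
  f15: (p16, p2, p13) → 29.5553
  f16: (p16, p12, p13) → 96.0428
  f17: (p16, p12, p17) → 61.1321
  f18: (p16, p5, p17) → 17.3679
  f19: (p16, p5, p2) → 17.8229
  f20: (p14, p9, p7) → 56.9736
  f21: (p14, p5, p7) → 34.8362
  f22: (p14, p5, p9) → 16.3305
Σ area = 1118.910

Euler characteristic 13−33+22 = 2 ✓


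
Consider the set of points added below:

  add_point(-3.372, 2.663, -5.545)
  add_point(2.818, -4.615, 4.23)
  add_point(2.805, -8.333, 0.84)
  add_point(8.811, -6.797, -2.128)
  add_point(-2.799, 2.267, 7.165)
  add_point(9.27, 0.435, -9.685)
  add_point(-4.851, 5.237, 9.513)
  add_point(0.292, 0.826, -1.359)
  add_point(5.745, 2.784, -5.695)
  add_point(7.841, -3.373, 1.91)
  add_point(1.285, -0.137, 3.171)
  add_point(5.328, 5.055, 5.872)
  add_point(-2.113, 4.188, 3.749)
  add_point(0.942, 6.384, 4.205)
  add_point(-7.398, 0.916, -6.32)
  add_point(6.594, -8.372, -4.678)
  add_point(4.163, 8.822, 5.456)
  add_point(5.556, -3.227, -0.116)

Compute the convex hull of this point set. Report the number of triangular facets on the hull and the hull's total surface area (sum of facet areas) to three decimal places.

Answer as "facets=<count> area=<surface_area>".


Points on the hull: [0, 1, 2, 3, 5, 6, 8, 9, 11, 14, 15, 16] (12 of 18).

Triangle areas on the boundary:
  f1: (p15, p5, p14) → 84.4071
  f2: (p16, p6, p14) → 86.3615
  f3: (p2, p15, p14) → 51.9473
  f4: (p2, p6, p14) → 118.9282
  f5: (p0, p5, p14) → 20.5862
  f6: (p0, p16, p14) → 21.3449
  f7: (p11, p9, p5) → 58.6182
  f8: (p11, p16, p5) → 32.1851
  f9: (p11, p16, p6) → 20.7130
  f10: (p3, p2, p15) → 12.1436
  f11: (p3, p2, p9) → 17.3999
  f12: (p3, p15, p5) → 19.2122
  f13: (p3, p9, p5) → 28.0059
  f14: (p1, p2, p6) → 20.5489
  f15: (p1, p2, p9) → 14.1767
  f16: (p1, p11, p6) → 54.0043
  f17: (p1, p11, p9) → 26.7540
  f18: (p8, p16, p5) → 18.7198
  f19: (p8, p0, p5) → 20.9933
  f20: (p8, p0, p16) → 57.7578
Σ area = 784.808

Euler: V−E+F = 12−30+20 = 2.

facets=20 area=784.808


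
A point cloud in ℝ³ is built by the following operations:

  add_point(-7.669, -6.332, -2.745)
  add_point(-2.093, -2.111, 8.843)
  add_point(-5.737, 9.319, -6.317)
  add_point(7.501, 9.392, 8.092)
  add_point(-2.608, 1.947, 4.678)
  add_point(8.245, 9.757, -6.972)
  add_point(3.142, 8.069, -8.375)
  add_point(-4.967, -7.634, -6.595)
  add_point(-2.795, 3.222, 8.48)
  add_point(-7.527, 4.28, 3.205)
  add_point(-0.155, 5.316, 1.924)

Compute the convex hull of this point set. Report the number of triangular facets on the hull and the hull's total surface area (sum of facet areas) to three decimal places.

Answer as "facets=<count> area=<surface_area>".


facets=14 area=887.231

9 of the 11 inputs are extreme points: [0, 1, 2, 3, 5, 6, 7, 8, 9].

Per-facet area ½‖(b−a)×(c−a)‖:
  f1: (p1, p7, p0) → 27.9969
  f2: (p2, p7, p0) → 39.4502
  f3: (p6, p7, p5) → 36.9469
  f4: (p6, p2, p5) → 15.7052
  f5: (p6, p2, p7) → 76.7513
  f6: (p3, p2, p5) → 105.1440
  f7: (p3, p7, p5) → 164.4125
  f8: (p3, p1, p7) → 118.3264
  f9: (p9, p3, p2) → 90.6397
  f10: (p9, p1, p0) → 59.1630
  f11: (p9, p2, p0) → 66.4209
  f12: (p8, p3, p1) → 29.6879
  f13: (p8, p9, p1) → 18.5322
  f14: (p8, p9, p3) → 38.0541
Σ area = 887.231

Euler characteristic 9−21+14 = 2 ✓


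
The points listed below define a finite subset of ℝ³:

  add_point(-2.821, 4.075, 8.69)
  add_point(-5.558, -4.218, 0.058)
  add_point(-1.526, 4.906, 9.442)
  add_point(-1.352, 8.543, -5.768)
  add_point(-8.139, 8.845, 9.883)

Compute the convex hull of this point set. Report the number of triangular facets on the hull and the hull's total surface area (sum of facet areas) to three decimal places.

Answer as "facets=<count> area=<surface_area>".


facets=6 area=316.303

Extreme-point indices: [0, 1, 2, 3, 4] — 5 of 5 on the boundary.

Triangle areas on the boundary:
  f1: (p1, p3, p4) → 110.6895
  f2: (p0, p1, p4) → 40.8143
  f3: (p2, p3, p4) → 60.2034
  f4: (p2, p0, p4) → 6.1188
  f5: (p2, p1, p3) → 92.2378
  f6: (p2, p0, p1) → 6.2392
Σ area = 316.303

Euler: V−E+F = 5−9+6 = 2.


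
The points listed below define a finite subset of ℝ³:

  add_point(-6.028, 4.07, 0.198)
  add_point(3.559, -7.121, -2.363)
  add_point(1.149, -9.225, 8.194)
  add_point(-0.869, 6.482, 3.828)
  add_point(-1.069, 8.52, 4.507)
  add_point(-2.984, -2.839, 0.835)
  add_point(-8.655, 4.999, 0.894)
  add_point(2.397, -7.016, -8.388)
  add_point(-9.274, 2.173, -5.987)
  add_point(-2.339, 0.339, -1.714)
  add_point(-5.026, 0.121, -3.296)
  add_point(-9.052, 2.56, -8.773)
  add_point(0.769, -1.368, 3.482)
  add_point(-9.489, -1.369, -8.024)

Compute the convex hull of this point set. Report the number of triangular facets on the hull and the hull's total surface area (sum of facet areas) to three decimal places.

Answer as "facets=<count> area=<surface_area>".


facets=12 area=661.803

8 of the 14 inputs are extreme points: [1, 2, 4, 6, 7, 8, 11, 13].

Triangle areas on the boundary:
  f1: (p2, p4, p1) → 94.2615
  f2: (p6, p2, p13) → 102.6912
  f3: (p6, p2, p4) → 81.5876
  f4: (p7, p4, p1) → 51.5180
  f5: (p7, p2, p13) → 110.3354
  f6: (p7, p2, p1) → 14.6515
  f7: (p11, p7, p13) → 25.1295
  f8: (p11, p7, p4) → 122.3575
  f9: (p11, p6, p4) → 39.0462
  f10: (p8, p6, p13) → 9.3423
  f11: (p8, p11, p13) → 5.3656
  f12: (p8, p11, p6) → 5.5167
Σ area = 661.803

Check V−E+F: 8 − 18 + 12 = 2.


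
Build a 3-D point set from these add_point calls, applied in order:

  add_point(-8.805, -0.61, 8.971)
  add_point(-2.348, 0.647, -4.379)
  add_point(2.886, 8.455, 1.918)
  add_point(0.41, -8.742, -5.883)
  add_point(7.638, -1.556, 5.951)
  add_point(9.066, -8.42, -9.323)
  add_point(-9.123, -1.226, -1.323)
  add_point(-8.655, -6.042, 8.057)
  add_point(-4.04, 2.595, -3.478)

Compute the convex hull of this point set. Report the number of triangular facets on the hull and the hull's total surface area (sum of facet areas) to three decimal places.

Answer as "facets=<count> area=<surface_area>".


facets=14 area=817.391

Points on the hull: [0, 1, 2, 3, 4, 5, 6, 7, 8] (9 of 9).

Triangle areas on the boundary:
  f1: (p0, p2, p6) → 78.3971
  f2: (p4, p2, p5) → 98.8509
  f3: (p4, p0, p2) → 91.2458
  f4: (p8, p2, p6) → 26.9730
  f5: (p8, p2, p5) → 95.4426
  f6: (p7, p0, p6) → 27.7071
  f7: (p7, p4, p5) → 142.5736
  f8: (p7, p4, p0) → 45.8432
  f9: (p1, p8, p6) → 9.0433
  f10: (p1, p8, p5) → 3.6515
  f11: (p3, p7, p6) → 68.4257
  f12: (p3, p7, p5) → 47.1376
  f13: (p3, p1, p6) → 37.8356
  f14: (p3, p1, p5) → 44.2643
Σ area = 817.391

Check V−E+F: 9 − 21 + 14 = 2.


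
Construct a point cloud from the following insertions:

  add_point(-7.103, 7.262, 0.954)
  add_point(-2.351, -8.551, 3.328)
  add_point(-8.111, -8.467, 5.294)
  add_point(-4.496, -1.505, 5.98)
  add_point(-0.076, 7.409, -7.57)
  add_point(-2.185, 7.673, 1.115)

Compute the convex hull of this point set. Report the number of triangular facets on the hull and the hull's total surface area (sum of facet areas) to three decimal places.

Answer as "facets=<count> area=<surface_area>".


Extreme-point indices: [0, 1, 2, 3, 4, 5] — 6 of 6 on the boundary.

Per-facet area ½‖(b−a)×(c−a)‖:
  f1: (p1, p4, p2) → 56.8505
  f2: (p5, p1, p4) → 72.8071
  f3: (p0, p4, p2) → 87.2763
  f4: (p0, p5, p4) → 21.6254
  f5: (p3, p1, p2) → 22.0261
  f6: (p3, p5, p1) → 34.4549
  f7: (p3, p0, p2) → 33.2943
  f8: (p3, p0, p5) → 25.2737
Σ area = 353.608

Euler: V−E+F = 6−12+8 = 2.

facets=8 area=353.608


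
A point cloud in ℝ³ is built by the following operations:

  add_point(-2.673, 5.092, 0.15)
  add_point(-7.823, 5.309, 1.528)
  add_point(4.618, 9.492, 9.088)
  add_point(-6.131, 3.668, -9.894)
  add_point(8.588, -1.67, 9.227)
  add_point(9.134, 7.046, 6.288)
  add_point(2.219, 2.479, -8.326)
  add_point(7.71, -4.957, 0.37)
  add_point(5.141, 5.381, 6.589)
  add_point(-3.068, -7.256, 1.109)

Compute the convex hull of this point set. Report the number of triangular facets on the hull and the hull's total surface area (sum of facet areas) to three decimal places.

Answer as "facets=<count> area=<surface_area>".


Extreme-point indices: [1, 2, 3, 4, 5, 6, 7, 9] — 8 of 10 on the boundary.

Area of each hull facet:
  f1: (p3, p9, p1) → 76.5746
  f2: (p4, p9, p1) → 102.1752
  f3: (p4, p7, p5) → 43.6854
  f4: (p4, p7, p9) → 52.1360
  f5: (p6, p3, p9) → 61.7800
  f6: (p6, p7, p9) → 67.7824
  f7: (p6, p7, p5) → 84.0748
  f8: (p2, p4, p1) → 89.7093
  f9: (p2, p4, p5) → 26.4212
  f10: (p2, p3, p1) → 80.6207
  f11: (p2, p6, p5) → 48.0166
  f12: (p2, p6, p3) → 78.8030
Σ area = 811.779

Check V−E+F: 8 − 18 + 12 = 2.

facets=12 area=811.779


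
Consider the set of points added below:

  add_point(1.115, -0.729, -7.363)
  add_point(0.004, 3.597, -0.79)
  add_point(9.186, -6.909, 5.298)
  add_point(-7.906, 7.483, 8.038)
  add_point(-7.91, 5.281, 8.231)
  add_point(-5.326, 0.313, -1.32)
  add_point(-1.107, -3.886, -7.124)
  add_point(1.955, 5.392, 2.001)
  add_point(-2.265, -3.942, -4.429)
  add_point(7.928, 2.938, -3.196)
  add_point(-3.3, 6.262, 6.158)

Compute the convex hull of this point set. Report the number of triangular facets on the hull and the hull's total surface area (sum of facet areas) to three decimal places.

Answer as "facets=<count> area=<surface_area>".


Points on the hull: [0, 1, 2, 3, 4, 5, 6, 7, 8, 9, 10] (11 of 11).

Area of each hull facet:
  f1: (p3, p2, p4) → 19.4248
  f2: (p9, p0, p2) → 57.2726
  f3: (p8, p2, p4) → 126.5375
  f4: (p10, p3, p2) → 27.4133
  f5: (p1, p0, p3) → 26.6157
  f6: (p1, p9, p0) → 30.0159
  f7: (p6, p0, p2) → 31.3172
  f8: (p6, p8, p2) → 21.4861
  f9: (p5, p3, p4) → 11.3620
  f10: (p5, p8, p4) → 16.5982
  f11: (p5, p6, p8) → 6.7663
  f12: (p5, p0, p3) → 35.4111
  f13: (p5, p6, p0) → 16.0301
  f14: (p7, p1, p3) → 22.6047
  f15: (p7, p1, p9) → 15.5359
  f16: (p7, p10, p3) → 5.0875
  f17: (p7, p9, p2) → 53.7880
  f18: (p7, p10, p2) → 46.2778
Σ area = 569.545

Check V−E+F: 11 − 27 + 18 = 2.

facets=18 area=569.545


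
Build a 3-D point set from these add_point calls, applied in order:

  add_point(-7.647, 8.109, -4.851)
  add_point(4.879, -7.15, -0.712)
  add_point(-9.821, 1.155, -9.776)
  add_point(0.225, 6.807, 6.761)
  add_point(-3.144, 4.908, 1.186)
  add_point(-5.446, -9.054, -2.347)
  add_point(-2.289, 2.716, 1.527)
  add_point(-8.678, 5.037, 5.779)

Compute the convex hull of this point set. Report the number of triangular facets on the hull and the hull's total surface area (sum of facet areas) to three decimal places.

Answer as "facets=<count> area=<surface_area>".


Extreme-point indices: [0, 1, 2, 3, 5, 7] — 6 of 8 on the boundary.

Triangle areas on the boundary:
  f1: (p5, p1, p2) → 68.4189
  f2: (p7, p5, p2) → 99.4705
  f3: (p7, p3, p1) → 75.1850
  f4: (p7, p5, p1) → 88.0440
  f5: (p0, p1, p2) → 83.7341
  f6: (p0, p3, p1) → 115.1421
  f7: (p0, p7, p2) → 46.7033
  f8: (p0, p7, p3) → 50.6886
Σ area = 627.386

Check V−E+F: 6 − 12 + 8 = 2.

facets=8 area=627.386


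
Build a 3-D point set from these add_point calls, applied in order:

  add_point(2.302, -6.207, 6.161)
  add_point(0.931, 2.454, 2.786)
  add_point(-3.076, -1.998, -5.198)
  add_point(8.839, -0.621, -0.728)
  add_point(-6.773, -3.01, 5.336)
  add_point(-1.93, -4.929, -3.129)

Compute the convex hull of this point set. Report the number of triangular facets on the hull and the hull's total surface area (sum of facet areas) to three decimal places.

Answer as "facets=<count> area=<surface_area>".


Extreme-point indices: [0, 1, 2, 3, 4, 5] — 6 of 6 on the boundary.

Per-facet area ½‖(b−a)×(c−a)‖:
  f1: (p1, p0, p4) → 39.9728
  f2: (p1, p0, p3) → 41.1999
  f3: (p1, p2, p4) → 45.6099
  f4: (p1, p2, p3) → 45.5545
  f5: (p5, p0, p4) → 42.8819
  f6: (p5, p2, p4) → 18.4471
  f7: (p5, p0, p3) → 52.3434
  f8: (p5, p2, p3) → 22.1819
Σ area = 308.191

Check V−E+F: 6 − 12 + 8 = 2.

facets=8 area=308.191


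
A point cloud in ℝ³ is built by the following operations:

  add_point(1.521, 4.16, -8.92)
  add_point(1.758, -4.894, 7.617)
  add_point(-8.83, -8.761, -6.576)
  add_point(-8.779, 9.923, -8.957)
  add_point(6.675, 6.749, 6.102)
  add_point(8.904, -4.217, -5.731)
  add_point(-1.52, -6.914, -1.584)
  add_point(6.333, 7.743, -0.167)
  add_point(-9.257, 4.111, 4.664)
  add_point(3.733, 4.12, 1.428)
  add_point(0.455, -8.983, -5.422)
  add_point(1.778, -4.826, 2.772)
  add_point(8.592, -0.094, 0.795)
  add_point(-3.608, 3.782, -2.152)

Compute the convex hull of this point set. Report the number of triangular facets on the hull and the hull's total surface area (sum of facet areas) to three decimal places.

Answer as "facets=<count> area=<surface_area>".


Hull vertices (10/14): indices [0, 1, 2, 3, 4, 5, 7, 8, 10, 12].

Area of each hull facet:
  f1: (p1, p10, p5) → 65.2860
  f2: (p2, p3, p8) → 120.4058
  f3: (p2, p1, p8) → 116.2476
  f4: (p2, p1, p10) → 62.8826
  f5: (p0, p7, p5) → 59.3048
  f6: (p0, p7, p3) → 60.8930
  f7: (p0, p2, p3) → 97.3649
  f8: (p0, p10, p5) → 55.3210
  f9: (p0, p2, p10) → 63.8224
  f10: (p4, p1, p8) → 88.2737
  f11: (p4, p3, p8) → 120.0998
  f12: (p4, p7, p3) → 46.4830
  f13: (p12, p1, p5) → 39.4297
  f14: (p12, p4, p1) → 47.1079
  f15: (p12, p7, p5) → 28.7690
  f16: (p12, p4, p7) → 25.0612
Σ area = 1096.752

Euler: V−E+F = 10−24+16 = 2.

facets=16 area=1096.752


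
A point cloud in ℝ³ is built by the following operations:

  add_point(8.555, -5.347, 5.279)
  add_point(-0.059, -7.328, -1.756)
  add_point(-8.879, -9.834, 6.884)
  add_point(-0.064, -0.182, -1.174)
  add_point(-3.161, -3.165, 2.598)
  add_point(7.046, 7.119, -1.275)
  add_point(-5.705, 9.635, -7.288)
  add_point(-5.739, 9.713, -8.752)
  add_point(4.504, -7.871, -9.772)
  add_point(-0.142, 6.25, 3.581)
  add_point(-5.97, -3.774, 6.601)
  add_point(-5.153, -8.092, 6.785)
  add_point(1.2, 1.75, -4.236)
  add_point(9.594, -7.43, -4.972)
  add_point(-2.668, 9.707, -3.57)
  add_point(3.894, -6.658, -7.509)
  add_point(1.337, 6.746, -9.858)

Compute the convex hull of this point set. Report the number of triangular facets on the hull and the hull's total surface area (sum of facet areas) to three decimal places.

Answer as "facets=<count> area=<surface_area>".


facets=20 area=1059.794

Points on the hull: [0, 2, 5, 6, 7, 8, 9, 10, 11, 13, 14, 16] (12 of 17).

Triangle areas on the boundary:
  f1: (p8, p13, p2) → 75.0068
  f2: (p8, p7, p2) → 210.2598
  f3: (p8, p16, p13) → 52.1804
  f4: (p8, p16, p7) → 47.7725
  f5: (p5, p16, p13) → 77.7106
  f6: (p5, p16, p7) → 37.1023
  f7: (p10, p11, p2) → 8.7646
  f8: (p0, p5, p13) → 71.7602
  f9: (p0, p13, p2) → 94.1536
  f10: (p0, p11, p2) → 7.2455
  f11: (p0, p5, p9) → 59.6589
  f12: (p0, p10, p9) → 79.9753
  f13: (p0, p10, p11) → 30.9199
  f14: (p6, p10, p9) → 73.9415
  f15: (p6, p7, p2) → 13.9440
  f16: (p6, p10, p2) → 48.6953
  f17: (p14, p5, p9) → 34.9883
  f18: (p14, p6, p9) → 10.5441
  f19: (p14, p5, p7) → 22.9987
  f20: (p14, p6, p7) → 2.1722
Σ area = 1059.794

Euler characteristic 12−30+20 = 2 ✓


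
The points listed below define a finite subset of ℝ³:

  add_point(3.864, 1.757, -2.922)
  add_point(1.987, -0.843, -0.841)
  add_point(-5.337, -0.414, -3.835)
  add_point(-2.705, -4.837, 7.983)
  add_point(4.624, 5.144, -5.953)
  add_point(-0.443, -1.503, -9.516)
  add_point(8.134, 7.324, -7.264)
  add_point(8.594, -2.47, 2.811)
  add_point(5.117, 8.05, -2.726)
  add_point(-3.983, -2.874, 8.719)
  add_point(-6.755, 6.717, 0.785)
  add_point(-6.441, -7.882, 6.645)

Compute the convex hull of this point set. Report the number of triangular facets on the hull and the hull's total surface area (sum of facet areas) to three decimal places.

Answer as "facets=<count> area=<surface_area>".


Extreme-point indices: [2, 3, 5, 6, 7, 8, 9, 10, 11] — 9 of 12 on the boundary.

Facet areas (half cross-product norm):
  f1: (p5, p11, p7) → 118.7312
  f2: (p6, p5, p10) → 89.0156
  f3: (p6, p5, p7) → 82.7086
  f4: (p9, p11, p10) → 35.8724
  f5: (p2, p11, p10) → 55.6067
  f6: (p2, p5, p10) → 25.4127
  f7: (p2, p5, p11) → 39.8442
  f8: (p8, p6, p10) → 22.9515
  f9: (p8, p6, p7) → 33.8664
  f10: (p8, p9, p10) → 79.3003
  f11: (p8, p9, p7) → 86.0263
  f12: (p3, p11, p7) → 23.4382
  f13: (p3, p9, p7) → 13.9614
  f14: (p3, p9, p11) → 6.0424
Σ area = 712.778

Euler characteristic 9−21+14 = 2 ✓

facets=14 area=712.778


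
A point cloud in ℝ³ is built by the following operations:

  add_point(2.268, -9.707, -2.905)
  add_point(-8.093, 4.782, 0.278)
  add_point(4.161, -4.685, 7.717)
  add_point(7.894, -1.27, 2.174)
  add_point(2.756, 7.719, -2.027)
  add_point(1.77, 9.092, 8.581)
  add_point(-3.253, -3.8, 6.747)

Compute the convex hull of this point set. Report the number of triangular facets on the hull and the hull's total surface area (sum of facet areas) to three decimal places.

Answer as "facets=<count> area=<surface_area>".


facets=10 area=609.068

Hull vertices (7/7): indices [0, 1, 2, 3, 4, 5, 6].

Per-facet area ½‖(b−a)×(c−a)‖:
  f1: (p6, p0, p1) → 73.8243
  f2: (p6, p5, p1) → 73.3439
  f3: (p4, p0, p1) → 96.3618
  f4: (p4, p0, p3) → 62.0571
  f5: (p4, p5, p1) → 59.6266
  f6: (p4, p5, p3) → 58.4563
  f7: (p2, p5, p3) → 49.8578
  f8: (p2, p6, p5) → 50.6978
  f9: (p2, p0, p3) → 41.1570
  f10: (p2, p6, p0) → 43.6850
Σ area = 609.068

Euler: V−E+F = 7−15+10 = 2.


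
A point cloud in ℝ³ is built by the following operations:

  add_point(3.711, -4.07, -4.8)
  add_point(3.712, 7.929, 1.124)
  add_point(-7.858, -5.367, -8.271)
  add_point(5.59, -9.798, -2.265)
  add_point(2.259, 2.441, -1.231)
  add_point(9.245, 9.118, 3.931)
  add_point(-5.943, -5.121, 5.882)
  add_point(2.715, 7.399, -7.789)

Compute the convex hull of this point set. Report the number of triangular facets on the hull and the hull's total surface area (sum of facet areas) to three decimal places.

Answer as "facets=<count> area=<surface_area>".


facets=10 area=740.325

Points on the hull: [0, 1, 2, 3, 5, 6, 7] (7 of 8).

Triangle areas on the boundary:
  f1: (p6, p3, p2) → 95.1825
  f2: (p6, p3, p5) → 142.5219
  f3: (p7, p3, p5) → 120.7170
  f4: (p0, p3, p2) → 38.0040
  f5: (p0, p7, p2) → 72.1575
  f6: (p0, p7, p3) → 10.0436
  f7: (p1, p6, p5) → 45.6357
  f8: (p1, p7, p5) → 23.7164
  f9: (p1, p6, p2) → 118.6420
  f10: (p1, p7, p2) → 73.7049
Σ area = 740.325

Euler: V−E+F = 7−15+10 = 2.


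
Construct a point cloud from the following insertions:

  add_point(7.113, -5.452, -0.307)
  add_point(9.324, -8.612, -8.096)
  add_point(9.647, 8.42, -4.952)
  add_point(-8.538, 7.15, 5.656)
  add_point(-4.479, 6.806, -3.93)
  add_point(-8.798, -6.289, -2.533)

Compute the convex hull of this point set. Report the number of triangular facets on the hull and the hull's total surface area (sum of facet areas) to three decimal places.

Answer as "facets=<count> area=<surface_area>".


Hull vertices (6/6): indices [0, 1, 2, 3, 4, 5].

Area of each hull facet:
  f1: (p0, p1, p5) → 69.4994
  f2: (p0, p3, p5) → 125.4866
  f3: (p0, p1, p2) → 64.5128
  f4: (p0, p3, p2) → 146.0243
  f5: (p4, p1, p5) → 129.3920
  f6: (p4, p1, p2) → 122.6195
  f7: (p4, p3, p5) → 70.9585
  f8: (p4, p3, p2) → 66.3526
Σ area = 794.846

Check V−E+F: 6 − 12 + 8 = 2.

facets=8 area=794.846


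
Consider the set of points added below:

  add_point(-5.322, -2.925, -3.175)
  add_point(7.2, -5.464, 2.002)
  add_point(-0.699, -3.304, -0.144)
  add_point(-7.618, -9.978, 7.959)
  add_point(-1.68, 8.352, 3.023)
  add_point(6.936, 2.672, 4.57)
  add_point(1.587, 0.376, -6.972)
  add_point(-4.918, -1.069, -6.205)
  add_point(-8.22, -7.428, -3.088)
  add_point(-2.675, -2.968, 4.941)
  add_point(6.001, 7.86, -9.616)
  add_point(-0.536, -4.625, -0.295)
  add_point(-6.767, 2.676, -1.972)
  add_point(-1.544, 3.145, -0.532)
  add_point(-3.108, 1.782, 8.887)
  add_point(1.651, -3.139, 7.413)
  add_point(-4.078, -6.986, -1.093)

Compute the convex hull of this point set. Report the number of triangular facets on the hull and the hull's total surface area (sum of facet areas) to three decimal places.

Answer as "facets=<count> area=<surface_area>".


facets=18 area=884.318

Extreme-point indices: [1, 3, 4, 5, 6, 7, 8, 10, 12, 14, 15] — 11 of 17 on the boundary.

Per-facet area ½‖(b−a)×(c−a)‖:
  f1: (p3, p1, p8) → 87.7863
  f2: (p6, p1, p8) → 78.2888
  f3: (p6, p10, p1) → 50.5838
  f4: (p12, p10, p4) → 66.0766
  f5: (p12, p3, p8) → 57.9536
  f6: (p14, p12, p4) → 39.9266
  f7: (p14, p12, p3) → 72.1328
  f8: (p7, p12, p8) → 23.1229
  f9: (p7, p12, p10) → 43.1433
  f10: (p7, p6, p8) → 20.3352
  f11: (p7, p6, p10) → 22.2724
  f12: (p15, p3, p1) → 42.5029
  f13: (p15, p14, p3) → 39.9823
  f14: (p5, p14, p4) → 43.3153
  f15: (p5, p15, p14) → 29.2460
  f16: (p5, p15, p1) → 29.9817
  f17: (p5, p10, p1) → 64.5188
  f18: (p5, p10, p4) → 73.1487
Σ area = 884.318

Euler characteristic 11−27+18 = 2 ✓
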